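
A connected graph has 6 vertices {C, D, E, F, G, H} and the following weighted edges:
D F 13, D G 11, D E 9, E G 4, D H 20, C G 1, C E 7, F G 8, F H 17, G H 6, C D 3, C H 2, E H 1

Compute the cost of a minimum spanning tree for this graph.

Sort edges by weight, then run Kruskal:
C G (1): add. Components now {C,G} {D} {E} {F} {H}
E H (1): add. Components now {C,G} {D} {E,H} {F}
C H (2): add. Components now {C,E,G,H} {D} {F}
C D (3): add. Components now {C,D,E,G,H} {F}
E G (4): skip — E and G already connected.
G H (6): skip — G and H already connected.
C E (7): skip — C and E already connected.
F G (8): add. Components now {C,D,E,F,G,H}
MST edges: C G, E H, C H, C D, F G; total weight 1+1+2+3+8 = 15.

15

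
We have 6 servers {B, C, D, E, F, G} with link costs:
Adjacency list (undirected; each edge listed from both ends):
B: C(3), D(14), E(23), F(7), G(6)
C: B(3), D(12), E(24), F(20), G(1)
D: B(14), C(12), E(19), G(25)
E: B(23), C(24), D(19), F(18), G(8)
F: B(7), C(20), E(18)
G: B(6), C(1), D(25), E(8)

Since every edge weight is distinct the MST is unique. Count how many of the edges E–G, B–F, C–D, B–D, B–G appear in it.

3

Sort edges by weight, then run Kruskal:
C–G (1): add. Components now {B} {C,G} {D} {E} {F}
B–C (3): add. Components now {B,C,G} {D} {E} {F}
B–G (6): skip — B and G already connected.
B–F (7): add. Components now {B,C,F,G} {D} {E}
E–G (8): add. Components now {B,C,E,F,G} {D}
C–D (12): add. Components now {B,C,D,E,F,G}
MST edge set: {C–G, B–C, B–F, E–G, C–D}.
Of the listed edges, {E–G, B–F, C–D} are in the MST → 3.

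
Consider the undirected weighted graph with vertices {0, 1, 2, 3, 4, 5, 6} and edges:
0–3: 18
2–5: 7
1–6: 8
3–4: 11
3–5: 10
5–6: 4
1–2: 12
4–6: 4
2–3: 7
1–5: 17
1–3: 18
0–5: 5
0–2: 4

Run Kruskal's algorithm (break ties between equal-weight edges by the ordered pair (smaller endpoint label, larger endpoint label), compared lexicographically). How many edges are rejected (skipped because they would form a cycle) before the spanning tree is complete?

1

Kruskal: consider edges lightest-first.
0–2 (4): add — endpoints in different components.
4–6 (4): add — endpoints in different components.
5–6 (4): add — endpoints in different components.
0–5 (5): add — endpoints in different components.
2–3 (7): add — endpoints in different components.
2–5 (7): skip — 2 and 5 already connected.
1–6 (8): add — endpoints in different components.
Edges rejected before the tree was complete: 1.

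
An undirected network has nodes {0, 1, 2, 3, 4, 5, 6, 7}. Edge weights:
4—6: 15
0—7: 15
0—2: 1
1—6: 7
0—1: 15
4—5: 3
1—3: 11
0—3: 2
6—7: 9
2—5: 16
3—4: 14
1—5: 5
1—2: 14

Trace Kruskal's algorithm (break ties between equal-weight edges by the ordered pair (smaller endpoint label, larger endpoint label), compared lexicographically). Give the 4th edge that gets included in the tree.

Kruskal's algorithm — process edges by increasing weight (ties by edge label):
0—2 (1): add — endpoints in different components.
0—3 (2): add — endpoints in different components.
4—5 (3): add — endpoints in different components.
1—5 (5): add — endpoints in different components.
1—6 (7): add — endpoints in different components.
6—7 (9): add — endpoints in different components.
1—3 (11): add — endpoints in different components.
The 4th edge added is 1—5.

1-5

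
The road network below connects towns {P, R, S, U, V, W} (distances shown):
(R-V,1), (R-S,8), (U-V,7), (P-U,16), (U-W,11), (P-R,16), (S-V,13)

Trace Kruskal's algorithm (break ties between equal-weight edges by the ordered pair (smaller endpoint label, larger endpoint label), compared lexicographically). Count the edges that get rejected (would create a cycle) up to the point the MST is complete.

1

Kruskal's algorithm — process edges by increasing weight (ties by edge label):
R-V (1): add. Components now {W} {S} {P} {R,V} {U}
U-V (7): add. Components now {W} {S} {P} {R,U,V}
R-S (8): add. Components now {W} {R,S,U,V} {P}
U-W (11): add. Components now {R,S,U,V,W} {P}
S-V (13): skip — S and V already connected.
P-R (16): add. Components now {P,R,S,U,V,W}
Edges rejected before the tree was complete: 1.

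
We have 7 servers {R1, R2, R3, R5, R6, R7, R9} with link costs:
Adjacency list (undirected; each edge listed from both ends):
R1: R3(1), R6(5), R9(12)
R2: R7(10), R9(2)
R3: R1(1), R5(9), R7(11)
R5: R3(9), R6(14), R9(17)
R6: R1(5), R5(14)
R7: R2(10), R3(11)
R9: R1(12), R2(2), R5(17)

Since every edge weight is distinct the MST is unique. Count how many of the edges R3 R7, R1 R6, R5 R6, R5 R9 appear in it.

2

Kruskal: consider edges lightest-first.
R1 R3 (1): add. Components now {R5} {R2} {R6} {R9} {R1,R3} {R7}
R2 R9 (2): add. Components now {R5} {R2,R9} {R6} {R1,R3} {R7}
R1 R6 (5): add. Components now {R5} {R2,R9} {R1,R3,R6} {R7}
R3 R5 (9): add. Components now {R1,R3,R5,R6} {R2,R9} {R7}
R2 R7 (10): add. Components now {R1,R3,R5,R6} {R2,R7,R9}
R3 R7 (11): add. Components now {R1,R2,R3,R5,R6,R7,R9}
MST edge set: {R1 R3, R2 R9, R1 R6, R3 R5, R2 R7, R3 R7}.
Of the listed edges, {R3 R7, R1 R6} are in the MST → 2.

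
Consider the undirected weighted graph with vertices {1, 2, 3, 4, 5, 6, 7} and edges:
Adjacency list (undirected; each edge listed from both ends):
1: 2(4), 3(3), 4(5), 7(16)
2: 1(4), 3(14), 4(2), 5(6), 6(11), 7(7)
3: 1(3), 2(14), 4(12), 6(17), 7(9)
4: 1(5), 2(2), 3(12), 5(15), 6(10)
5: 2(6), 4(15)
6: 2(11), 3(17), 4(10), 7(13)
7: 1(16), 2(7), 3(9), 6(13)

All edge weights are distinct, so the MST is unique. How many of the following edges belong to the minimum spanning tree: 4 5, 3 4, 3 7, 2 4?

Kruskal's algorithm — process edges by increasing weight (ties by edge label):
2 4 (2): add — endpoints in different components.
1 3 (3): add — endpoints in different components.
1 2 (4): add — endpoints in different components.
1 4 (5): skip — 1 and 4 already connected.
2 5 (6): add — endpoints in different components.
2 7 (7): add — endpoints in different components.
3 7 (9): skip — 3 and 7 already connected.
4 6 (10): add — endpoints in different components.
MST edge set: {2 4, 1 3, 1 2, 2 5, 2 7, 4 6}.
Of the listed edges, {2 4} are in the MST → 1.

1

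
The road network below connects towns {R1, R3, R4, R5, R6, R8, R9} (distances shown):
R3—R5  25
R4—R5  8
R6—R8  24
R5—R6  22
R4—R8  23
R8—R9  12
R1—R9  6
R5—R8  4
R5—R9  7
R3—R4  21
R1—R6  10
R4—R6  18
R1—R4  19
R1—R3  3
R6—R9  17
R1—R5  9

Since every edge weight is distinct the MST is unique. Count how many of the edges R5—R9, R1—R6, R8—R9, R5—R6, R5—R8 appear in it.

Sort edges by weight, then run Kruskal:
R1—R3 (3): add — endpoints in different components.
R5—R8 (4): add — endpoints in different components.
R1—R9 (6): add — endpoints in different components.
R5—R9 (7): add — endpoints in different components.
R4—R5 (8): add — endpoints in different components.
R1—R5 (9): skip — R1 and R5 already connected.
R1—R6 (10): add — endpoints in different components.
MST edge set: {R1—R3, R5—R8, R1—R9, R5—R9, R4—R5, R1—R6}.
Of the listed edges, {R5—R9, R1—R6, R5—R8} are in the MST → 3.

3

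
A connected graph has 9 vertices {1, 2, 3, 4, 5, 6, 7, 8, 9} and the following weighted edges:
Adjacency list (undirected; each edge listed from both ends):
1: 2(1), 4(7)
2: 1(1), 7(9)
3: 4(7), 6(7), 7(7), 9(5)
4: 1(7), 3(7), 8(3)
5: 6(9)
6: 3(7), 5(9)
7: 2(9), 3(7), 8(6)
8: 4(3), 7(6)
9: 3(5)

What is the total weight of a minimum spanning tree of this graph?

45

Grow the tree from 6 using Prim:
Step 1: cheapest edge leaving the tree is 3–6 (7); add 3.
Step 2: cheapest edge leaving the tree is 3–9 (5); add 9.
Step 3: cheapest edge leaving the tree is 3–4 (7); add 4.
Step 4: cheapest edge leaving the tree is 4–8 (3); add 8.
Step 5: cheapest edge leaving the tree is 7–8 (6); add 7.
Step 6: cheapest edge leaving the tree is 1–4 (7); add 1.
Step 7: cheapest edge leaving the tree is 1–2 (1); add 2.
Step 8: cheapest edge leaving the tree is 5–6 (9); add 5.
MST edges: 3–6, 3–9, 3–4, 4–8, 7–8, 1–4, 1–2, 5–6; total weight 7+5+7+3+6+7+1+9 = 45.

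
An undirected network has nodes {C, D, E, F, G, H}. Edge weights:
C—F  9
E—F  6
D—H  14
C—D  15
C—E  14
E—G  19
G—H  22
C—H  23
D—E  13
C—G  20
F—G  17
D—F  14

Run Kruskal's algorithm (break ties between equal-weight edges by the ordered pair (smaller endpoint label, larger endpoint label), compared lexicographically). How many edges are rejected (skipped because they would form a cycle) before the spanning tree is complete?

3

Kruskal: consider edges lightest-first.
E—F (6): add. Components now {C} {D} {E,F} {G} {H}
C—F (9): add. Components now {C,E,F} {D} {G} {H}
D—E (13): add. Components now {C,D,E,F} {G} {H}
C—E (14): skip — C and E already connected.
D—F (14): skip — D and F already connected.
D—H (14): add. Components now {C,D,E,F,H} {G}
C—D (15): skip — C and D already connected.
F—G (17): add. Components now {C,D,E,F,G,H}
Edges rejected before the tree was complete: 3.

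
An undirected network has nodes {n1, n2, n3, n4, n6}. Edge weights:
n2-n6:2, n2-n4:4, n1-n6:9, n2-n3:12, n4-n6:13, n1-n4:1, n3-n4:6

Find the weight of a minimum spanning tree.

Sort edges by weight, then run Kruskal:
n1-n4 (1): add. Components now {n3} {n2} {n6} {n1,n4}
n2-n6 (2): add. Components now {n3} {n2,n6} {n1,n4}
n2-n4 (4): add. Components now {n3} {n1,n2,n4,n6}
n3-n4 (6): add. Components now {n1,n2,n3,n4,n6}
MST edges: n1-n4, n2-n6, n2-n4, n3-n4; total weight 1+2+4+6 = 13.

13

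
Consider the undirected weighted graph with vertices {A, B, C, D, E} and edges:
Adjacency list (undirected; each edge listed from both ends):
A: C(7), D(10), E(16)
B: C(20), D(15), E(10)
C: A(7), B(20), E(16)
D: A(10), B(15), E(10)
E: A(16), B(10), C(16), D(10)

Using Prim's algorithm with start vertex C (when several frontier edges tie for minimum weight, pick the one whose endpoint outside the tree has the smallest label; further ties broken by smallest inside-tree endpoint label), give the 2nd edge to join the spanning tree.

A-D

Grow the tree from C using Prim:
Step 1: frontier [A-C 7, C-E 16, B-C 20] → take A-C (7); add A.
Step 2: frontier [A-D 10, A-E 16, C-E 16, B-C 20] → take A-D (10); add D.
Step 3: frontier [A-E 16, C-E 16, B-C 20, D-E 10, B-D 15] → take D-E (10); add E.
Step 4: frontier [B-C 20, B-D 15, B-E 10] → take B-E (10); add B.
The 2nd edge added is A-D.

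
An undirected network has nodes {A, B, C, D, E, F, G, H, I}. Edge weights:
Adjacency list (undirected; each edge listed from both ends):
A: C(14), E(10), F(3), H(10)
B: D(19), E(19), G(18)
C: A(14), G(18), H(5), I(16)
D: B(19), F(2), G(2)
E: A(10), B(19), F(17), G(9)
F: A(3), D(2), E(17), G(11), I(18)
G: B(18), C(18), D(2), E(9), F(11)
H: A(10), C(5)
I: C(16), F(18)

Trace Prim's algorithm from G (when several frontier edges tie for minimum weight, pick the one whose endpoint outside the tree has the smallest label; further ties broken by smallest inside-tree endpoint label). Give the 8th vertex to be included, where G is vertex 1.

Prim, starting at G.
Step 1: cheapest edge leaving the tree is D G (2); add D.
Step 2: cheapest edge leaving the tree is D F (2); add F.
Step 3: cheapest edge leaving the tree is A F (3); add A.
Step 4: cheapest edge leaving the tree is E G (9); add E.
Step 5: cheapest edge leaving the tree is A H (10); add H.
Step 6: cheapest edge leaving the tree is C H (5); add C.
Step 7: cheapest edge leaving the tree is C I (16); add I.
Step 8: cheapest edge leaving the tree is B G (18); add B.
Vertex order: G, D, F, A, E, H, C, I, B. The 8th vertex is I.

I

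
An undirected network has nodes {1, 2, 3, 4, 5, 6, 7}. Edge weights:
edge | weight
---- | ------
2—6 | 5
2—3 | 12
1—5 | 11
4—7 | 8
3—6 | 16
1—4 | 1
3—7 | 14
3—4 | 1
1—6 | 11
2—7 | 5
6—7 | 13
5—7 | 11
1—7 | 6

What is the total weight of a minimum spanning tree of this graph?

Sort edges by weight, then run Kruskal:
1—4 (1): add. Components now {1,4} {2} {3} {5} {6} {7}
3—4 (1): add. Components now {1,3,4} {2} {5} {6} {7}
2—6 (5): add. Components now {1,3,4} {2,6} {5} {7}
2—7 (5): add. Components now {1,3,4} {2,6,7} {5}
1—7 (6): add. Components now {1,2,3,4,6,7} {5}
4—7 (8): skip — 4 and 7 already connected.
1—5 (11): add. Components now {1,2,3,4,5,6,7}
MST edges: 1—4, 3—4, 2—6, 2—7, 1—7, 1—5; total weight 1+1+5+5+6+11 = 29.

29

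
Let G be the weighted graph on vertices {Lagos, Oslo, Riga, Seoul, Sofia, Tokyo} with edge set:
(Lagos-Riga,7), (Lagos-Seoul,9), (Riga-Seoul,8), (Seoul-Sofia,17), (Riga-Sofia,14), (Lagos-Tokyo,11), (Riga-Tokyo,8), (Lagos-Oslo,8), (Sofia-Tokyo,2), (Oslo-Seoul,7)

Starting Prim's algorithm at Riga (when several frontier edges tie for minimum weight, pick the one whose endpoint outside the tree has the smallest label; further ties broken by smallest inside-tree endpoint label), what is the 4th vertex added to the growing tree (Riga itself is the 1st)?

Grow the tree from Riga using Prim:
Step 1: frontier [Lagos-Riga 7, Riga-Seoul 8, Riga-Tokyo 8, Riga-Sofia 14] → take Lagos-Riga (7); add Lagos.
Step 2: frontier [Lagos-Oslo 8, Lagos-Seoul 9, Lagos-Tokyo 11, Riga-Seoul 8, Riga-Tokyo 8, Riga-Sofia 14] → take Lagos-Oslo (8); add Oslo.
Step 3: frontier [Lagos-Seoul 9, Lagos-Tokyo 11, Oslo-Seoul 7, Riga-Seoul 8, Riga-Tokyo 8, Riga-Sofia 14] → take Oslo-Seoul (7); add Seoul.
Step 4: frontier [Lagos-Tokyo 11, Riga-Tokyo 8, Riga-Sofia 14, Seoul-Sofia 17] → take Riga-Tokyo (8); add Tokyo.
Step 5: frontier [Riga-Sofia 14, Seoul-Sofia 17, Sofia-Tokyo 2] → take Sofia-Tokyo (2); add Sofia.
Vertex order: Riga, Lagos, Oslo, Seoul, Tokyo, Sofia. The 4th vertex is Seoul.

Seoul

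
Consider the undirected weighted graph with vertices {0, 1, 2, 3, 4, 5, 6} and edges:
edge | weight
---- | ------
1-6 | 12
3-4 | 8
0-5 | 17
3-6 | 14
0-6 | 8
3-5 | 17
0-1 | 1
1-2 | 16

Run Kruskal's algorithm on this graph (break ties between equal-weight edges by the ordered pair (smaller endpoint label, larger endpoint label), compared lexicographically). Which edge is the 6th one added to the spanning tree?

0-5

Kruskal: consider edges lightest-first.
0-1 (1): add. Components now {0,1} {2} {3} {4} {5} {6}
0-6 (8): add. Components now {0,1,6} {2} {3} {4} {5}
3-4 (8): add. Components now {0,1,6} {2} {3,4} {5}
1-6 (12): skip — 1 and 6 already connected.
3-6 (14): add. Components now {0,1,3,4,6} {2} {5}
1-2 (16): add. Components now {0,1,2,3,4,6} {5}
0-5 (17): add. Components now {0,1,2,3,4,5,6}
The 6th edge added is 0-5.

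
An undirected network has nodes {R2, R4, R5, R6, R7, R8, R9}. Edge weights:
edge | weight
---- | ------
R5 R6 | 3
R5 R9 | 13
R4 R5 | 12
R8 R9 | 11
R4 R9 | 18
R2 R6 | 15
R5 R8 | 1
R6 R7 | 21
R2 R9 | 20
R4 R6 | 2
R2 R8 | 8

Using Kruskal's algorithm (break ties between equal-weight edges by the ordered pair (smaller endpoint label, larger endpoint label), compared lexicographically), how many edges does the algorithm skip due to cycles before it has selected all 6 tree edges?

5

Sort edges by weight, then run Kruskal:
R5 R8 (1): add. Components now {R5,R8} {R2} {R6} {R7} {R4} {R9}
R4 R6 (2): add. Components now {R5,R8} {R2} {R4,R6} {R7} {R9}
R5 R6 (3): add. Components now {R4,R5,R6,R8} {R2} {R7} {R9}
R2 R8 (8): add. Components now {R2,R4,R5,R6,R8} {R7} {R9}
R8 R9 (11): add. Components now {R2,R4,R5,R6,R8,R9} {R7}
R4 R5 (12): skip — R5 and R4 already connected.
R5 R9 (13): skip — R5 and R9 already connected.
R2 R6 (15): skip — R2 and R6 already connected.
R4 R9 (18): skip — R4 and R9 already connected.
R2 R9 (20): skip — R2 and R9 already connected.
R6 R7 (21): add. Components now {R2,R4,R5,R6,R7,R8,R9}
Edges rejected before the tree was complete: 5.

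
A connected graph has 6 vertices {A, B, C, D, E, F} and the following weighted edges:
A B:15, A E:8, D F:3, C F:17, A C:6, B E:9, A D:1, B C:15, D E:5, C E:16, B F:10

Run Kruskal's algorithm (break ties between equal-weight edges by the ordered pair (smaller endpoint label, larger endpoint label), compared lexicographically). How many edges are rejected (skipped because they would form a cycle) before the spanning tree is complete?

Sort edges by weight, then run Kruskal:
A D (1): add — endpoints in different components.
D F (3): add — endpoints in different components.
D E (5): add — endpoints in different components.
A C (6): add — endpoints in different components.
A E (8): skip — A and E already connected.
B E (9): add — endpoints in different components.
Edges rejected before the tree was complete: 1.

1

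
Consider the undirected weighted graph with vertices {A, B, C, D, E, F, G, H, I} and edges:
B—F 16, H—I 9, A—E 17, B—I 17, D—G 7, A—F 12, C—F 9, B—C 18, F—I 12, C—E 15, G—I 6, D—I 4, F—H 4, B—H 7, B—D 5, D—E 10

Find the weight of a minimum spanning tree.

Kruskal's algorithm — process edges by increasing weight (ties by edge label):
D—I (4): add — endpoints in different components.
F—H (4): add — endpoints in different components.
B—D (5): add — endpoints in different components.
G—I (6): add — endpoints in different components.
B—H (7): add — endpoints in different components.
D—G (7): skip — D and G already connected.
C—F (9): add — endpoints in different components.
H—I (9): skip — H and I already connected.
D—E (10): add — endpoints in different components.
A—F (12): add — endpoints in different components.
MST edges: D—I, F—H, B—D, G—I, B—H, C—F, D—E, A—F; total weight 4+4+5+6+7+9+10+12 = 57.

57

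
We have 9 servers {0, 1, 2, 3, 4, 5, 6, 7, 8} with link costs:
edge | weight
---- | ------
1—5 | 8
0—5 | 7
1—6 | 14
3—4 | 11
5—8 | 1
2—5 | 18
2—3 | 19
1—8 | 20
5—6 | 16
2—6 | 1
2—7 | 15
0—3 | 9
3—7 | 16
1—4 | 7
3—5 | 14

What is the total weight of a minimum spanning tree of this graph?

Prim's algorithm from 6:
Step 1: cheapest edge leaving the tree is 2—6 (1); add 2.
Step 2: cheapest edge leaving the tree is 1—6 (14); add 1.
Step 3: cheapest edge leaving the tree is 1—4 (7); add 4.
Step 4: cheapest edge leaving the tree is 1—5 (8); add 5.
Step 5: cheapest edge leaving the tree is 5—8 (1); add 8.
Step 6: cheapest edge leaving the tree is 0—5 (7); add 0.
Step 7: cheapest edge leaving the tree is 0—3 (9); add 3.
Step 8: cheapest edge leaving the tree is 2—7 (15); add 7.
MST edges: 2—6, 1—6, 1—4, 1—5, 5—8, 0—5, 0—3, 2—7; total weight 1+14+7+8+1+7+9+15 = 62.

62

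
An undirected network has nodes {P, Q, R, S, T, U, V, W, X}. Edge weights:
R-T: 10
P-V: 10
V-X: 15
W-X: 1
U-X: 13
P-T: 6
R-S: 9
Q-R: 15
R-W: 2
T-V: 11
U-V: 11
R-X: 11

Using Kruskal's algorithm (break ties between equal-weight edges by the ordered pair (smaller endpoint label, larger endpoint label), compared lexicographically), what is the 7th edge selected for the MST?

U-V

Kruskal: consider edges lightest-first.
W-X (1): add — endpoints in different components.
R-W (2): add — endpoints in different components.
P-T (6): add — endpoints in different components.
R-S (9): add — endpoints in different components.
P-V (10): add — endpoints in different components.
R-T (10): add — endpoints in different components.
R-X (11): skip — R and X already connected.
T-V (11): skip — T and V already connected.
U-V (11): add — endpoints in different components.
U-X (13): skip — X and U already connected.
Q-R (15): add — endpoints in different components.
The 7th edge added is U-V.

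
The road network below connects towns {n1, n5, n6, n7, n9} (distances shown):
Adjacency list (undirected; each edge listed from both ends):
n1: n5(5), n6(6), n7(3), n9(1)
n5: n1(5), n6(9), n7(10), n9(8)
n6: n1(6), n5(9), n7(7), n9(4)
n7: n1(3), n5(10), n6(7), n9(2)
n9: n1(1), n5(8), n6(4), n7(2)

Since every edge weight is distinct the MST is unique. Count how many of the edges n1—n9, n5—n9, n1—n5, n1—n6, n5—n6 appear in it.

2

Kruskal's algorithm — process edges by increasing weight (ties by edge label):
n1—n9 (1): add. Components now {n1,n9} {n5} {n7} {n6}
n7—n9 (2): add. Components now {n1,n7,n9} {n5} {n6}
n1—n7 (3): skip — n7 and n1 already connected.
n6—n9 (4): add. Components now {n1,n6,n7,n9} {n5}
n1—n5 (5): add. Components now {n1,n5,n6,n7,n9}
MST edge set: {n1—n9, n7—n9, n6—n9, n1—n5}.
Of the listed edges, {n1—n9, n1—n5} are in the MST → 2.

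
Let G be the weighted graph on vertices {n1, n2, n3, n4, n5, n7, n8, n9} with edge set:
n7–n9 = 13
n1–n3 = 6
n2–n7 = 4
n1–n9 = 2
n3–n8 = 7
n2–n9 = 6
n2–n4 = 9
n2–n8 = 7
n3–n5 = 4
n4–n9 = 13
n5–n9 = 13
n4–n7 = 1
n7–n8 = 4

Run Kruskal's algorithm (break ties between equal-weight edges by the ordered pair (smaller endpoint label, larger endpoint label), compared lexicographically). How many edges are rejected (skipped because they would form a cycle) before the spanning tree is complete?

0

Kruskal's algorithm — process edges by increasing weight (ties by edge label):
n4–n7 (1): add — endpoints in different components.
n1–n9 (2): add — endpoints in different components.
n2–n7 (4): add — endpoints in different components.
n3–n5 (4): add — endpoints in different components.
n7–n8 (4): add — endpoints in different components.
n1–n3 (6): add — endpoints in different components.
n2–n9 (6): add — endpoints in different components.
Edges rejected before the tree was complete: 0.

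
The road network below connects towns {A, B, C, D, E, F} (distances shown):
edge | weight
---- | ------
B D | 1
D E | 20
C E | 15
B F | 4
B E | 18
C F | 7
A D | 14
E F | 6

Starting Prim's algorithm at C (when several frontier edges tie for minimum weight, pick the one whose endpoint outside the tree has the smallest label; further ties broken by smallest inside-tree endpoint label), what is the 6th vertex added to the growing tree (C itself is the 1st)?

Prim's algorithm from C:
Step 1: cheapest edge leaving the tree is C F (7); add F.
Step 2: cheapest edge leaving the tree is B F (4); add B.
Step 3: cheapest edge leaving the tree is B D (1); add D.
Step 4: cheapest edge leaving the tree is E F (6); add E.
Step 5: cheapest edge leaving the tree is A D (14); add A.
Vertex order: C, F, B, D, E, A. The 6th vertex is A.

A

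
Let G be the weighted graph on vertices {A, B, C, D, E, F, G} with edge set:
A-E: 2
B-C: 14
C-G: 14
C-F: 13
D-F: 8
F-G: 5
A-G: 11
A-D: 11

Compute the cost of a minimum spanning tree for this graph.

Grow the tree from A using Prim:
Step 1: cheapest edge leaving the tree is A-E (2); add E.
Step 2: cheapest edge leaving the tree is A-D (11); add D.
Step 3: cheapest edge leaving the tree is D-F (8); add F.
Step 4: cheapest edge leaving the tree is F-G (5); add G.
Step 5: cheapest edge leaving the tree is C-F (13); add C.
Step 6: cheapest edge leaving the tree is B-C (14); add B.
MST edges: A-E, A-D, D-F, F-G, C-F, B-C; total weight 2+11+8+5+13+14 = 53.

53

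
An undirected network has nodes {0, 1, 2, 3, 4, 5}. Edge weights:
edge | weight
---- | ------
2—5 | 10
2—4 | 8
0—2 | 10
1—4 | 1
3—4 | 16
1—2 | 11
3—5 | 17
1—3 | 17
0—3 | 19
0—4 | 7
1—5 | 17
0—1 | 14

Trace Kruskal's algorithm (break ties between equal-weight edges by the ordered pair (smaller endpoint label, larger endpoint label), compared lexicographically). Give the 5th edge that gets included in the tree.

Sort edges by weight, then run Kruskal:
1—4 (1): add — endpoints in different components.
0—4 (7): add — endpoints in different components.
2—4 (8): add — endpoints in different components.
0—2 (10): skip — 0 and 2 already connected.
2—5 (10): add — endpoints in different components.
1—2 (11): skip — 1 and 2 already connected.
0—1 (14): skip — 0 and 1 already connected.
3—4 (16): add — endpoints in different components.
The 5th edge added is 3—4.

3-4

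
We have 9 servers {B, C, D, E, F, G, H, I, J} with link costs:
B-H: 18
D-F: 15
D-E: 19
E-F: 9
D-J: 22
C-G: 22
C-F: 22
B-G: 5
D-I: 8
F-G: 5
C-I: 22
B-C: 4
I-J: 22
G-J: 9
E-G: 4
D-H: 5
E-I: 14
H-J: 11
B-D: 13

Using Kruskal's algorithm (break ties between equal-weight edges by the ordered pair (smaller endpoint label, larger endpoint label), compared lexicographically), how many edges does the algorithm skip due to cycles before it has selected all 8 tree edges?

Kruskal's algorithm — process edges by increasing weight (ties by edge label):
B-C (4): add — endpoints in different components.
E-G (4): add — endpoints in different components.
B-G (5): add — endpoints in different components.
D-H (5): add — endpoints in different components.
F-G (5): add — endpoints in different components.
D-I (8): add — endpoints in different components.
E-F (9): skip — E and F already connected.
G-J (9): add — endpoints in different components.
H-J (11): add — endpoints in different components.
Edges rejected before the tree was complete: 1.

1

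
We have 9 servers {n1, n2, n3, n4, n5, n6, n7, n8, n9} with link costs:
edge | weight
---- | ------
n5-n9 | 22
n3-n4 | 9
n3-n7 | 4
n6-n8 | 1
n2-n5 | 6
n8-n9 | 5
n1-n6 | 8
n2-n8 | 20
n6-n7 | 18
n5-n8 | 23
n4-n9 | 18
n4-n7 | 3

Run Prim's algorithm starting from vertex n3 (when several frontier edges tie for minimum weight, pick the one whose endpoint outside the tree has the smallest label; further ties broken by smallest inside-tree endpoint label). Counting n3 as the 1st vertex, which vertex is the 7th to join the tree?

Grow the tree from n3 using Prim:
Step 1: frontier [n3-n7 4, n3-n4 9] → take n3-n7 (4); add n7.
Step 2: frontier [n3-n4 9, n4-n7 3, n6-n7 18] → take n4-n7 (3); add n4.
Step 3: frontier [n4-n9 18, n6-n7 18] → take n6-n7 (18); add n6.
Step 4: frontier [n4-n9 18, n6-n8 1, n1-n6 8] → take n6-n8 (1); add n8.
Step 5: frontier [n4-n9 18, n1-n6 8, n8-n9 5, n2-n8 20, n5-n8 23] → take n8-n9 (5); add n9.
Step 6: frontier [n1-n6 8, n2-n8 20, n5-n8 23, n5-n9 22] → take n1-n6 (8); add n1.
Step 7: frontier [n2-n8 20, n5-n8 23, n5-n9 22] → take n2-n8 (20); add n2.
Step 8: frontier [n2-n5 6, n5-n8 23, n5-n9 22] → take n2-n5 (6); add n5.
Vertex order: n3, n7, n4, n6, n8, n9, n1, n2, n5. The 7th vertex is n1.

n1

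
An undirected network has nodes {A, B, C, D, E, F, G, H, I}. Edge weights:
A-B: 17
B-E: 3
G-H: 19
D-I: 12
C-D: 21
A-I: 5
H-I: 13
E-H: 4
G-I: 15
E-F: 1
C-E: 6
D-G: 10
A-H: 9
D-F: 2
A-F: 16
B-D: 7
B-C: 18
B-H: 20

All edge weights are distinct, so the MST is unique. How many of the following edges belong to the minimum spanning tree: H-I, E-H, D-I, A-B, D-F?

Kruskal's algorithm — process edges by increasing weight (ties by edge label):
E-F (1): add — endpoints in different components.
D-F (2): add — endpoints in different components.
B-E (3): add — endpoints in different components.
E-H (4): add — endpoints in different components.
A-I (5): add — endpoints in different components.
C-E (6): add — endpoints in different components.
B-D (7): skip — B and D already connected.
A-H (9): add — endpoints in different components.
D-G (10): add — endpoints in different components.
MST edge set: {E-F, D-F, B-E, E-H, A-I, C-E, A-H, D-G}.
Of the listed edges, {E-H, D-F} are in the MST → 2.

2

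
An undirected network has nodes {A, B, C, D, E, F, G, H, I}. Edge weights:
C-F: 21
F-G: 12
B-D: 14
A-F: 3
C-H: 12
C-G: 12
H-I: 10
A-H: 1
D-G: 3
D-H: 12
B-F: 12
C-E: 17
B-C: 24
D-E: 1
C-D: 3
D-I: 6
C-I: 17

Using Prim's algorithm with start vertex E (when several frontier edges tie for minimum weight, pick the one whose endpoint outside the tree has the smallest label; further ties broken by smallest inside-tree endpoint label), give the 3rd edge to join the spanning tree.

D-G

Prim, starting at E.
Step 1: cheapest edge leaving the tree is D-E (1); add D.
Step 2: cheapest edge leaving the tree is C-D (3); add C.
Step 3: cheapest edge leaving the tree is D-G (3); add G.
Step 4: cheapest edge leaving the tree is D-I (6); add I.
Step 5: cheapest edge leaving the tree is H-I (10); add H.
Step 6: cheapest edge leaving the tree is A-H (1); add A.
Step 7: cheapest edge leaving the tree is A-F (3); add F.
Step 8: cheapest edge leaving the tree is B-F (12); add B.
The 3rd edge added is D-G.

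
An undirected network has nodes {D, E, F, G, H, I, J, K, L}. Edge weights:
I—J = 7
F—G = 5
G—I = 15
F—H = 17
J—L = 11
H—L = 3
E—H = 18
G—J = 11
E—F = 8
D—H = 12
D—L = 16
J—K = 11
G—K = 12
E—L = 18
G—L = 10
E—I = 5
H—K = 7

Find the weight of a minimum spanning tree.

57

Kruskal's algorithm — process edges by increasing weight (ties by edge label):
H—L (3): add — endpoints in different components.
E—I (5): add — endpoints in different components.
F—G (5): add — endpoints in different components.
H—K (7): add — endpoints in different components.
I—J (7): add — endpoints in different components.
E—F (8): add — endpoints in different components.
G—L (10): add — endpoints in different components.
G—J (11): skip — G and J already connected.
J—K (11): skip — J and K already connected.
J—L (11): skip — J and L already connected.
D—H (12): add — endpoints in different components.
MST edges: H—L, E—I, F—G, H—K, I—J, E—F, G—L, D—H; total weight 3+5+5+7+7+8+10+12 = 57.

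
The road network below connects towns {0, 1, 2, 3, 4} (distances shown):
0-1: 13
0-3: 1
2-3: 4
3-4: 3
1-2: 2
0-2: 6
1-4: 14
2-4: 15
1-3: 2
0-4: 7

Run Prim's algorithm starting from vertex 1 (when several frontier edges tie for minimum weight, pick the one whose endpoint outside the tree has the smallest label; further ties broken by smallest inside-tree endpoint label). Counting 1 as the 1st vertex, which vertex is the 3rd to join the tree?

Grow the tree from 1 using Prim:
Step 1: frontier [1-2 2, 1-3 2, 0-1 13, 1-4 14] → take 1-2 (2); add 2.
Step 2: frontier [1-3 2, 0-1 13, 1-4 14, 2-3 4, 0-2 6, 2-4 15] → take 1-3 (2); add 3.
Step 3: frontier [0-1 13, 1-4 14, 0-2 6, 2-4 15, 0-3 1, 3-4 3] → take 0-3 (1); add 0.
Step 4: frontier [0-4 7, 1-4 14, 2-4 15, 3-4 3] → take 3-4 (3); add 4.
Vertex order: 1, 2, 3, 0, 4. The 3rd vertex is 3.

3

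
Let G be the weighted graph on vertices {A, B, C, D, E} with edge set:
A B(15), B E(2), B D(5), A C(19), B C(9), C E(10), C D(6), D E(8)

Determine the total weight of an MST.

Kruskal's algorithm — process edges by increasing weight (ties by edge label):
B E (2): add. Components now {A} {B,E} {C} {D}
B D (5): add. Components now {A} {B,D,E} {C}
C D (6): add. Components now {A} {B,C,D,E}
D E (8): skip — D and E already connected.
B C (9): skip — B and C already connected.
C E (10): skip — C and E already connected.
A B (15): add. Components now {A,B,C,D,E}
MST edges: B E, B D, C D, A B; total weight 2+5+6+15 = 28.

28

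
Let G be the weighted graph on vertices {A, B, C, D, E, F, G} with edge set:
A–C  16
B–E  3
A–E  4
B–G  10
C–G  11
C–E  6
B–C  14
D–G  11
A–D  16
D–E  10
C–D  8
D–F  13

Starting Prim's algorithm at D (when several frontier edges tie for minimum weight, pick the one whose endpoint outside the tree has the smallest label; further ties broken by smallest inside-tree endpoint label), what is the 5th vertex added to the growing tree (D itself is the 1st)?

A

Prim, starting at D.
Step 1: frontier [C–D 8, D–E 10, D–G 11, D–F 13, A–D 16] → take C–D (8); add C.
Step 2: frontier [C–E 6, C–G 11, B–C 14, A–C 16, D–E 10, D–G 11, D–F 13, A–D 16] → take C–E (6); add E.
Step 3: frontier [C–G 11, B–C 14, A–C 16, D–G 11, D–F 13, A–D 16, B–E 3, A–E 4] → take B–E (3); add B.
Step 4: frontier [B–G 10, C–G 11, A–C 16, D–G 11, D–F 13, A–D 16, A–E 4] → take A–E (4); add A.
Step 5: frontier [B–G 10, C–G 11, D–G 11, D–F 13] → take B–G (10); add G.
Step 6: frontier [D–F 13] → take D–F (13); add F.
Vertex order: D, C, E, B, A, G, F. The 5th vertex is A.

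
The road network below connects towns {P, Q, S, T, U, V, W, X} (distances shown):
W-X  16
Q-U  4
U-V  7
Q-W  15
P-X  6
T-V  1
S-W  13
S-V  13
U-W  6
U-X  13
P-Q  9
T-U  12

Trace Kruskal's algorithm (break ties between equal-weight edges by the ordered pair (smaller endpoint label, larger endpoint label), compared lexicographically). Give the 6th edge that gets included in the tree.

Kruskal's algorithm — process edges by increasing weight (ties by edge label):
T-V (1): add — endpoints in different components.
Q-U (4): add — endpoints in different components.
P-X (6): add — endpoints in different components.
U-W (6): add — endpoints in different components.
U-V (7): add — endpoints in different components.
P-Q (9): add — endpoints in different components.
T-U (12): skip — U and T already connected.
S-V (13): add — endpoints in different components.
The 6th edge added is P-Q.

P-Q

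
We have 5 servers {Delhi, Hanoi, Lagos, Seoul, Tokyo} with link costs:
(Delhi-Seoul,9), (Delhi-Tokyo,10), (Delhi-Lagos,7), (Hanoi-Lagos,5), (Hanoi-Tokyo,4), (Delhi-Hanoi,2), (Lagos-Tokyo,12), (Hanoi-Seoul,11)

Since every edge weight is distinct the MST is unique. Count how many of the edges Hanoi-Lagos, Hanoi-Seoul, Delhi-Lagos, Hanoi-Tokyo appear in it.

2

Sort edges by weight, then run Kruskal:
Delhi-Hanoi (2): add. Components now {Delhi,Hanoi} {Tokyo} {Seoul} {Lagos}
Hanoi-Tokyo (4): add. Components now {Delhi,Hanoi,Tokyo} {Seoul} {Lagos}
Hanoi-Lagos (5): add. Components now {Delhi,Hanoi,Lagos,Tokyo} {Seoul}
Delhi-Lagos (7): skip — Delhi and Lagos already connected.
Delhi-Seoul (9): add. Components now {Delhi,Hanoi,Lagos,Seoul,Tokyo}
MST edge set: {Delhi-Hanoi, Hanoi-Tokyo, Hanoi-Lagos, Delhi-Seoul}.
Of the listed edges, {Hanoi-Lagos, Hanoi-Tokyo} are in the MST → 2.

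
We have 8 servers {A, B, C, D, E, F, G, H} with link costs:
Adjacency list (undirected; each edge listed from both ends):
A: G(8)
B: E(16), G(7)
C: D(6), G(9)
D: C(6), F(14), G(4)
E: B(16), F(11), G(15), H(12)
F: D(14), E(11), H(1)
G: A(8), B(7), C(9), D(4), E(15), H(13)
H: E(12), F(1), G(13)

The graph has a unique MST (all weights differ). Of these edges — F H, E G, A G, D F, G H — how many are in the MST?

Sort edges by weight, then run Kruskal:
F H (1): add — endpoints in different components.
D G (4): add — endpoints in different components.
C D (6): add — endpoints in different components.
B G (7): add — endpoints in different components.
A G (8): add — endpoints in different components.
C G (9): skip — C and G already connected.
E F (11): add — endpoints in different components.
E H (12): skip — E and H already connected.
G H (13): add — endpoints in different components.
MST edge set: {F H, D G, C D, B G, A G, E F, G H}.
Of the listed edges, {F H, A G, G H} are in the MST → 3.

3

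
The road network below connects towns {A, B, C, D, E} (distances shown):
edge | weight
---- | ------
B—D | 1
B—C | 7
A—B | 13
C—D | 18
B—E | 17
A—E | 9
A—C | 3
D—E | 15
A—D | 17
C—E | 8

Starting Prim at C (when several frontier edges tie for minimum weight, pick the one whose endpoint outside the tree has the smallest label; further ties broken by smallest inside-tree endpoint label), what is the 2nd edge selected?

B-C

Grow the tree from C using Prim:
Step 1: frontier [A—C 3, B—C 7, C—E 8, C—D 18] → take A—C (3); add A.
Step 2: frontier [A—E 9, A—B 13, A—D 17, B—C 7, C—E 8, C—D 18] → take B—C (7); add B.
Step 3: frontier [A—E 9, A—D 17, B—D 1, B—E 17, C—E 8, C—D 18] → take B—D (1); add D.
Step 4: frontier [A—E 9, B—E 17, C—E 8, D—E 15] → take C—E (8); add E.
The 2nd edge added is B—C.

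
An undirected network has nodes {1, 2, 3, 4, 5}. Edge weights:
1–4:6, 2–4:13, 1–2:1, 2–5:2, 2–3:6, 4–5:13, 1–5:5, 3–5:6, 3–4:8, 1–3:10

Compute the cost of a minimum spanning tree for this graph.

Kruskal's algorithm — process edges by increasing weight (ties by edge label):
1–2 (1): add. Components now {1,2} {3} {4} {5}
2–5 (2): add. Components now {1,2,5} {3} {4}
1–5 (5): skip — 1 and 5 already connected.
1–4 (6): add. Components now {1,2,4,5} {3}
2–3 (6): add. Components now {1,2,3,4,5}
MST edges: 1–2, 2–5, 1–4, 2–3; total weight 1+2+6+6 = 15.

15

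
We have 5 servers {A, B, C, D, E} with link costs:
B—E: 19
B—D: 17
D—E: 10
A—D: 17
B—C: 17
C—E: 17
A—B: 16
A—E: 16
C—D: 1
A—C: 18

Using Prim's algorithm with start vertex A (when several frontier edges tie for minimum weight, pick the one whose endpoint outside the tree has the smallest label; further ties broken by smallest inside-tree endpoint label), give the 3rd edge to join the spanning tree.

D-E

Grow the tree from A using Prim:
Step 1: frontier [A—B 16, A—E 16, A—D 17, A—C 18] → take A—B (16); add B.
Step 2: frontier [A—E 16, A—D 17, A—C 18, B—C 17, B—D 17, B—E 19] → take A—E (16); add E.
Step 3: frontier [A—D 17, A—C 18, B—C 17, B—D 17, D—E 10, C—E 17] → take D—E (10); add D.
Step 4: frontier [A—C 18, B—C 17, C—D 1, C—E 17] → take C—D (1); add C.
The 3rd edge added is D—E.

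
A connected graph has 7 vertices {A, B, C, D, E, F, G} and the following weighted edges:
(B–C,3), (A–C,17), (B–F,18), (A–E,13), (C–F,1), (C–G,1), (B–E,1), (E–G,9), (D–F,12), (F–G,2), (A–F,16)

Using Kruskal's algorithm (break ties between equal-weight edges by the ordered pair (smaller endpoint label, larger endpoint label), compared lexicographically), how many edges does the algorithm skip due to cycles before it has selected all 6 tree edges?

Sort edges by weight, then run Kruskal:
B–E (1): add — endpoints in different components.
C–F (1): add — endpoints in different components.
C–G (1): add — endpoints in different components.
F–G (2): skip — F and G already connected.
B–C (3): add — endpoints in different components.
E–G (9): skip — E and G already connected.
D–F (12): add — endpoints in different components.
A–E (13): add — endpoints in different components.
Edges rejected before the tree was complete: 2.

2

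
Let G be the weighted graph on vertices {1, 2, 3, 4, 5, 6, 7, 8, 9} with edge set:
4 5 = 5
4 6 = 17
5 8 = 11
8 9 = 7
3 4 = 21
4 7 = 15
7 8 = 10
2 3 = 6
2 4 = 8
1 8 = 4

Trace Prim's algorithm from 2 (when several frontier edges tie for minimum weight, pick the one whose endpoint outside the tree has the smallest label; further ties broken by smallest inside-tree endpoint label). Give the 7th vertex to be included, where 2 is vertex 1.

9

Prim, starting at 2.
Step 1: cheapest edge leaving the tree is 2 3 (6); add 3.
Step 2: cheapest edge leaving the tree is 2 4 (8); add 4.
Step 3: cheapest edge leaving the tree is 4 5 (5); add 5.
Step 4: cheapest edge leaving the tree is 5 8 (11); add 8.
Step 5: cheapest edge leaving the tree is 1 8 (4); add 1.
Step 6: cheapest edge leaving the tree is 8 9 (7); add 9.
Step 7: cheapest edge leaving the tree is 7 8 (10); add 7.
Step 8: cheapest edge leaving the tree is 4 6 (17); add 6.
Vertex order: 2, 3, 4, 5, 8, 1, 9, 7, 6. The 7th vertex is 9.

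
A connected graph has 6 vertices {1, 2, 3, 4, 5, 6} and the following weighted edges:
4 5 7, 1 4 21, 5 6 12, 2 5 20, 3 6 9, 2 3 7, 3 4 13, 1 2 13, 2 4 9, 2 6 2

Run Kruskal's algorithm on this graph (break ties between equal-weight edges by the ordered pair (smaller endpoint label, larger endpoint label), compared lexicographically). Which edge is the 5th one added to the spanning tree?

1-2

Sort edges by weight, then run Kruskal:
2 6 (2): add — endpoints in different components.
2 3 (7): add — endpoints in different components.
4 5 (7): add — endpoints in different components.
2 4 (9): add — endpoints in different components.
3 6 (9): skip — 3 and 6 already connected.
5 6 (12): skip — 5 and 6 already connected.
1 2 (13): add — endpoints in different components.
The 5th edge added is 1 2.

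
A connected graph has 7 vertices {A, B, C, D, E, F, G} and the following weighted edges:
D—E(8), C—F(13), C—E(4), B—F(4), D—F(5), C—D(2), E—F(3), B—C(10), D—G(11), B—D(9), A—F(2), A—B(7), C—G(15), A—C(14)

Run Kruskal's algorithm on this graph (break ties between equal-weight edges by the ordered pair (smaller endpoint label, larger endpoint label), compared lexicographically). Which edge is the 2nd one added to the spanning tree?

Kruskal's algorithm — process edges by increasing weight (ties by edge label):
A—F (2): add — endpoints in different components.
C—D (2): add — endpoints in different components.
E—F (3): add — endpoints in different components.
B—F (4): add — endpoints in different components.
C—E (4): add — endpoints in different components.
D—F (5): skip — D and F already connected.
A—B (7): skip — A and B already connected.
D—E (8): skip — D and E already connected.
B—D (9): skip — B and D already connected.
B—C (10): skip — B and C already connected.
D—G (11): add — endpoints in different components.
The 2nd edge added is C—D.

C-D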